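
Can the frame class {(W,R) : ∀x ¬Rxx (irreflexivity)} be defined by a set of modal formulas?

Modal frame validity is preserved under surjective bounded morphisms.
The 3-cycle (worlds a,b,c with a→b→c→a) is irreflexive, and the map sending every world to a single reflexive point • is a surjective bounded morphism (forth: every edge maps to (•,•); back: every world has a successor). So any modal formula valid on the 3-cycle is also valid on the reflexive point, which is not irreflexive.
Hence irreflexivity is not modally definable.

Not modally definable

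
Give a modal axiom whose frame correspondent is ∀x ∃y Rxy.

□ψ → ◇ψ

This is seriality; the standard corresponding axiom is D: □ψ → ◇ψ.
Suppose □ψ→◇ψ is valid. At any x set V(ψ)=W. Then □ψ at x, so ◇ψ at x, so x has a successor.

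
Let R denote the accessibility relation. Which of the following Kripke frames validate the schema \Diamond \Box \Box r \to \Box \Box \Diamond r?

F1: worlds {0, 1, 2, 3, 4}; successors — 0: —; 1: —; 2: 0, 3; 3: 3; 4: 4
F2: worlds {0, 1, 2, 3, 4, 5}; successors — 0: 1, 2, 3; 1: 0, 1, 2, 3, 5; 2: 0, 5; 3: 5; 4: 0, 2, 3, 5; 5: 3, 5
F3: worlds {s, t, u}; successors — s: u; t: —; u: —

Frame correspondent (Sahlqvist): \forall x \forall y \forall z ((xRy \wedge x R^2 z) \to \exists w (y R^2 w \wedge zRw)) — i.e. a generalized confluence (Geach) condition.
F1: fails — 2R0, 2R²3 but no w with 0R²w and 3Rw.
F2: ✓.
F3: ✓.
Valid on: F2, F3.

F2, F3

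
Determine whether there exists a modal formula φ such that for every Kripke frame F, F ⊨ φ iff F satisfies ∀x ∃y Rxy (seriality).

Yes — defined by □p → ◇p

This is a Sahlqvist condition; the D axiom □p → ◇p defines it.
Suppose □p→◇p is valid. At any x set V(p)=W. Then □p at x, so ◇p at x, so x has a successor.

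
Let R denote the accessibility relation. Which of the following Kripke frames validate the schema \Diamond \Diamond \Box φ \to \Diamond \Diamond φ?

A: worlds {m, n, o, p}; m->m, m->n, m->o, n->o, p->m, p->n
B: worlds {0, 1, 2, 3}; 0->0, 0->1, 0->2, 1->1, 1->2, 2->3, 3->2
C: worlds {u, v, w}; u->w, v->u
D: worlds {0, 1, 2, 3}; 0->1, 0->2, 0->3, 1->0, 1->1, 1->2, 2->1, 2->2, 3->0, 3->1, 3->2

D

Frame correspondent (Sahlqvist): \forall x \forall y (x R^2 y \to \exists w (yRw \wedge x R^2 w)) — i.e. a generalized confluence (Geach) condition.
A: fails — mR²o but no w with oRw and mR²w.
B: fails — 2R²2 but no w with 2Rw and 2R²w.
C: fails — vR²w but no t with wRt and vR²t.
D: ✓.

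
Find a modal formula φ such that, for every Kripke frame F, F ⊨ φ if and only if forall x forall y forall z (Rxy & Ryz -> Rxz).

A defining formula is □q → □□q (the 4 axiom).
Suppose □q→□□q is valid. Take Rxy, Ryz and set V(q)={w : Rxw}. Then □q at x, so □□q at x, so □q at y, so q at z, i.e. Rxz.

□q → □□q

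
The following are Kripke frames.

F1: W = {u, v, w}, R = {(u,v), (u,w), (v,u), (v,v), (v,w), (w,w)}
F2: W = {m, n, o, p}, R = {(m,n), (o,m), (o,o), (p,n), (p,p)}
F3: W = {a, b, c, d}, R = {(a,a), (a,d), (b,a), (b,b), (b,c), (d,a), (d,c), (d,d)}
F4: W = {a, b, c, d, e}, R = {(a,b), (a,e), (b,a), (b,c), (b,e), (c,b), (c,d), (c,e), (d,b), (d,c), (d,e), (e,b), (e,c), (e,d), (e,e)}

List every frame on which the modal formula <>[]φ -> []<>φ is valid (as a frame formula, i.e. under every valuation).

Frame correspondent (Sahlqvist): forall x forall y forall z (Rxy & Rxz -> exists w (Ryw & Rzw)) — i.e. convergence.
F1: ✓.
F2: fails — Rmn and Rmn but n and n have no common successor.
F3: fails — Rbc and Rbc but c and c have no common successor.
F4: ✓.

F1, F4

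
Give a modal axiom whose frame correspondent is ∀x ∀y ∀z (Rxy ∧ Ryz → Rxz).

□s → □□s

This is transitivity; the standard corresponding axiom is 4: □s → □□s.
Suppose □s→□□s is valid. Take Rxy, Ryz and set V(s)={w : Rxw}. Then □s at x, so □□s at x, so □s at y, so s at z, i.e. Rxz.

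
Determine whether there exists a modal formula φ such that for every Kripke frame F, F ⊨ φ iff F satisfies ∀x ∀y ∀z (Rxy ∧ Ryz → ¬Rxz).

No — not modally definable

If a class were modally definable it would be closed under surjective bounded morphisms (Goldblatt–Thomason).
The 5-cycle (worlds 0,1,2,3,4 with 0→1→2→3→4→0) is intransitive. Mapping every world to a single reflexive point • is a surjective bounded morphism; the reflexive point is not intransitive (R••∧R•• but R••).
Hence intransitivity is not modally definable.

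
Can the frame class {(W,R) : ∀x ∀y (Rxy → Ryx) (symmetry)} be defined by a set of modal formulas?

Yes — defined by p → □◇p

The condition is symmetry. A defining modal formula is p → □◇p.
Suppose p→□◇p is valid. Take Rxy and set V(p)={x}. Then p at x, so □◇p at x, so ◇p at y, so some z with Ryz has p; z=x, i.e. Ryx.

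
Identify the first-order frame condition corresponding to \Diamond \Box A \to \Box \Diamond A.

convergence: \forall x \forall y \forall z (Rxy \wedge Rxz \to \exists w (Ryw \wedge Rzw))

Suppose ◇□A→□◇A is valid. Take Rxy, Rxz and set V(A)={w : Ryw}. Then □A at y so ◇□A at x, so □◇A at x, so ◇A at z, giving w with Rzw and Ryw.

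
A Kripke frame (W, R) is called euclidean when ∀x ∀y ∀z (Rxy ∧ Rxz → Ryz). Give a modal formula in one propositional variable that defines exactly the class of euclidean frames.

A defining formula is ◇q → □◇q (the 5 axiom).

◇q → □◇q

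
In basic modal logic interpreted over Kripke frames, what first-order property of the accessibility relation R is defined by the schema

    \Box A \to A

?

This schema is the T axiom.
It corresponds to reflexivity: \forall x Rxx.

Reflexivity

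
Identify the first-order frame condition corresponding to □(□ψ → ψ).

Suppose □(□ψ→ψ) is valid. Take Rxy and set V(ψ)={w : Ryw}. Then at y, □ψ holds; since □(□ψ→ψ) at x, □ψ→ψ at y, so ψ at y, i.e. Ryy.
The converse is a direct semantic check.
So the correspondent is shift-reflexivity.

shift-reflexivity: ∀x ∀y (Rxy → Ryy)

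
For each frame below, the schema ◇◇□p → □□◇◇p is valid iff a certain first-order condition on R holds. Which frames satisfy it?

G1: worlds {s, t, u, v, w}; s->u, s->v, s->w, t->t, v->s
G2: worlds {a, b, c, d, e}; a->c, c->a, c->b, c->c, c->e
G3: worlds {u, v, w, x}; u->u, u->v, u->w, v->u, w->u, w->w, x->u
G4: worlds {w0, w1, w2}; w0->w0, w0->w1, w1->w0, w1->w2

This is the axiom for a generalized confluence (Geach) condition; its first-order frame correspondent is ∀x ∀y ∀z ((xR²y ∧ xR²z) → ∃w (yRw ∧ zR²w)).
G1: fails — sR²s, sR²s but no w* with sRw* and sR²w*.
G2: fails — aR²a, aR²b but no w with aRw and bR²w.
G3: condition met.
G4: fails — w0R²w0, w0R²w2 but no w with w0Rw and w2R²w.

G3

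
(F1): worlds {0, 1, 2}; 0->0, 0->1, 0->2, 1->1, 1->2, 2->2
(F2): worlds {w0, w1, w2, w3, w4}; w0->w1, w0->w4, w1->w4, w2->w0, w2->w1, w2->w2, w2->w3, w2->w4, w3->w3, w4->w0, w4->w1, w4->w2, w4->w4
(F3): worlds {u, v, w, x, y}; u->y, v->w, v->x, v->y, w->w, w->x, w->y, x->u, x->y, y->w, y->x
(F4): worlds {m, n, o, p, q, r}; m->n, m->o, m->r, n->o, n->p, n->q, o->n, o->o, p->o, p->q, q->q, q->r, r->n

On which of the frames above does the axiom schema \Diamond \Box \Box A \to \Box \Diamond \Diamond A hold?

This is the axiom for a generalized confluence (Geach) condition; its first-order frame correspondent is \forall x \forall y \forall z ((xRy \wedge xRz) \to \exists w (y R^2 w \wedge z R^2 w)).
(F1): satisfies the condition.
(F2): fails — w2Rw0, w2Rw3 but no w with w0R²w and w3R²w.
(F3): satisfies the condition.
(F4): satisfies the condition.
Valid on: (F1), (F3), (F4).

(F1), (F3), (F4)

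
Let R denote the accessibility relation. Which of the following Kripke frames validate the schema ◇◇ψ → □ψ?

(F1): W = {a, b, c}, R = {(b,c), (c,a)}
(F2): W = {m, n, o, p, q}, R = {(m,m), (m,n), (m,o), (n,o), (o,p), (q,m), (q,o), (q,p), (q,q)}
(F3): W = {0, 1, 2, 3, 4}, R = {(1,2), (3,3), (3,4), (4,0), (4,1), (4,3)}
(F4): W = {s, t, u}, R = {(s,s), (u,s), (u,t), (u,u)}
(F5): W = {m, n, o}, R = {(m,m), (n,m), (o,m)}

(F5)

This is the axiom for a generalized confluence (Geach) condition; its first-order frame correspondent is ∀x ∀y ∀z ((xR²y ∧ xRz) → ∃w (y = w ∧ z = w)).
(F1): fails — bR²a, bRc but a ≠ c.
(F2): fails — mR²m, mRn but m ≠ n.
(F3): fails — 3R²0, 3R3 but 0 ≠ 3.
(F4): fails — uR²s, uRt but s ≠ t.
(F5): holds.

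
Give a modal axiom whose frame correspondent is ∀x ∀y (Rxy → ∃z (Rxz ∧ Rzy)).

A defining formula is □□ψ → □ψ (the C4 axiom).
Suppose □□ψ→□ψ is valid. Take Rxy and set V(ψ)={w : xR²w}. Then □□ψ at x, so □ψ at x, so ψ at y, i.e. ∃z(Rxz∧Rzy).

□□ψ → □ψ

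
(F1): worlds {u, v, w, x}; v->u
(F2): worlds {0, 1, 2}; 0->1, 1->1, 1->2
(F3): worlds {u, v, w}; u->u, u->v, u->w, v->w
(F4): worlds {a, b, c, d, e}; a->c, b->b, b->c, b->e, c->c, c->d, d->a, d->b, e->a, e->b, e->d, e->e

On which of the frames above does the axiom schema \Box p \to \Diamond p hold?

The schema corresponds to seriality: \forall x \exists y Rxy.
(F1): fails — world u has no successor.
(F2): fails — world 2 has no successor.
(F3): fails — world w has no successor.
(F4): satisfies the condition.

(F4)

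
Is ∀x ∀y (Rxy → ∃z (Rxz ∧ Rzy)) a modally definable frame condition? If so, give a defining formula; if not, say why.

The condition is density. A defining modal formula is □□p → □p.
Suppose □□p→□p is valid. Take Rxy and set V(p)={w : xR²w}. Then □□p at x, so □p at x, so p at y, i.e. ∃z(Rxz∧Rzy).

Definable; □□p → □p defines it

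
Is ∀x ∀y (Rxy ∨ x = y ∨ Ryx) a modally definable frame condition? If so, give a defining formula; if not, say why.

Not modally definable

Modal frame validity is preserved under disjoint unions.
Take 3 disjoint single-world reflexive frames: each is trivially connected, but their disjoint union has 3 worlds with no edge between distinct components, so it is not connected.
So no modal formula (or set of formulas) defines exactly the connected frames.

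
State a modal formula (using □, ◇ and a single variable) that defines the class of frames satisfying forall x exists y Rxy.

The condition is seriality. The D schema □q → ◇q defines it.
Suppose □q→◇q is valid. At any x set V(q)=W. Then □q at x, so ◇q at x, so x has a successor.

□q → ◇q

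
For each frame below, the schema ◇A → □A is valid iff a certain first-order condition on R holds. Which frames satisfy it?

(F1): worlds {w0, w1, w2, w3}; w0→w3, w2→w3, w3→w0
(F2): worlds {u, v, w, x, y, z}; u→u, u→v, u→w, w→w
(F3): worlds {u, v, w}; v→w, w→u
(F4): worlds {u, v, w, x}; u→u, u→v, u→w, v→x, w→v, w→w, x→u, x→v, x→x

(F1), (F3)

The schema corresponds to partial functionality: ∀x ∀y ∀z (Rxy ∧ Rxz → y = z).
(F1): satisfies the condition.
(F2): fails — u sees both u and v.
(F3): satisfies the condition.
(F4): fails — u sees both u and v.
Valid on: (F1), (F3).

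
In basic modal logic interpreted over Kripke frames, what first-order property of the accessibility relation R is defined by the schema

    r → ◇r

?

Replacing r by ¬r and contraposing gives the equivalent schema □r → r.
Suppose □r→r is valid. At any x set V(r)={w : Rxw}. Then □r holds at x, so r holds at x, i.e. Rxx.

reflexivity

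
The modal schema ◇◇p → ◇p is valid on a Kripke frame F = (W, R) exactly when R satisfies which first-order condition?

Equivalently (dual form): □p → □□p.
Suppose □p→□□p is valid. Take Rxy, Ryz and set V(p)={w : Rxw}. Then □p at x, so □□p at x, so □p at y, so p at z, i.e. Rxz.
The converse is a direct semantic check.
Frame condition: ∀x ∀y ∀z (Rxy ∧ Ryz → Rxz).

Transitivity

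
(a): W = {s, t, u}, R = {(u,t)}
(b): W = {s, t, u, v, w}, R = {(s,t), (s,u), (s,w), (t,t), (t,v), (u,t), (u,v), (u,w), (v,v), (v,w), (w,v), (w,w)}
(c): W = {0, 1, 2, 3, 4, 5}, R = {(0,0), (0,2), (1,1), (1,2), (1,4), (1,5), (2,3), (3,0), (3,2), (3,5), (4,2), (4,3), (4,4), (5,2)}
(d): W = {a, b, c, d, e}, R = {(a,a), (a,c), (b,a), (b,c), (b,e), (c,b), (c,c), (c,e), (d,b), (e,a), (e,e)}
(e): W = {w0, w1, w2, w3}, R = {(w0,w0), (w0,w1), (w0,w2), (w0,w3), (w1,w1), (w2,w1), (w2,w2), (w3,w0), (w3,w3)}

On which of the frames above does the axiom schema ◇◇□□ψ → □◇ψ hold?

Frame correspondent (Sahlqvist): ∀x ∀y ∀z ((xR²y ∧ xRz) → ∃w (yR²w ∧ zRw)) — i.e. a generalized confluence (Geach) condition.
(a): condition met.
(b): condition met.
(c): fails — 0R²2, 0R2 but no w with 2R²w and 2Rw.
(d): condition met.
(e): fails — w0R²w1, w0Rw3 but no w with w1R²w and w3Rw.
Valid on: (a), (b), (d).

(a), (b), (d)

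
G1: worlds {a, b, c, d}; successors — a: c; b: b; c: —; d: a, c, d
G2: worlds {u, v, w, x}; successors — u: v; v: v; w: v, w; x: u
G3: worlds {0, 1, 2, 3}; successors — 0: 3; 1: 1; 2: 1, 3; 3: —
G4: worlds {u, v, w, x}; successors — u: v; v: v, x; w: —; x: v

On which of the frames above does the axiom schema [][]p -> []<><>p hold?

G2, G4

The schema corresponds to a generalized confluence (Geach) condition: forall x forall z (xRz -> exists w (x R^2 w & z R^2 w)).
G1: fails — aRc but no w with aR²w and cR²w.
G2: condition met.
G3: fails — 0R3 but no w with 0R²w and 3R²w.
G4: condition met.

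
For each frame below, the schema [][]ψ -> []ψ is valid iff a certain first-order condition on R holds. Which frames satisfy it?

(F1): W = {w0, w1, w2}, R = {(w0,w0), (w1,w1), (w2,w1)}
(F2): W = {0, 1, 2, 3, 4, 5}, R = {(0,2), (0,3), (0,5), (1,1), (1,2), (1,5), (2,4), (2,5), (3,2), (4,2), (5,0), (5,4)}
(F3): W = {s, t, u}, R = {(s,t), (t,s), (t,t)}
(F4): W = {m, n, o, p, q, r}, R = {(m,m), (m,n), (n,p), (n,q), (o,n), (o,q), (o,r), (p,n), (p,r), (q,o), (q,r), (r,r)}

(F1), (F3)

This is the axiom for density; its first-order frame correspondent is forall x forall y (Rxy -> exists z (Rxz & Rzy)).
(F1): holds.
(F2): fails — R32 but no z with R3z and Rz2.
(F3): holds.
(F4): fails — Ron but no z with Roz and Rzn.
Valid on: (F1), (F3).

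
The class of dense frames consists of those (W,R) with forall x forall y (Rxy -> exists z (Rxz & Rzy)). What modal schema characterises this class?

□□s → □s

The condition is density. The C4 schema □□s → □s defines it.
Suppose □□s→□s is valid. Take Rxy and set V(s)={w : xR²w}. Then □□s at x, so □s at x, so s at y, i.e. ∃z(Rxz∧Rzy).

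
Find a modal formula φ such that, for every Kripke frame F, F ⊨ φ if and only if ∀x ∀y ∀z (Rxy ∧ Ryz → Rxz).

This is transitivity; the standard corresponding axiom is 4: □q → □□q.
Suppose □q→□□q is valid. Take Rxy, Ryz and set V(q)={w : Rxw}. Then □q at x, so □□q at x, so □q at y, so q at z, i.e. Rxz.

□q → □□q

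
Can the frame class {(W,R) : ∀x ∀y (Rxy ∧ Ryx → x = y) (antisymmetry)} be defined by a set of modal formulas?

Not definable by any modal formula

Modal frame validity is preserved under surjective bounded morphisms.
The 8-cycle (worlds a,b,c,d,e,f,g,h with a→b→c→d→e→f→g→h→a) is antisymmetric. Sending even-indexed worlds to a and odd-indexed worlds to b is a surjective bounded morphism onto the two-world frame with a↔b, which is not antisymmetric.
So the class is not modally definable.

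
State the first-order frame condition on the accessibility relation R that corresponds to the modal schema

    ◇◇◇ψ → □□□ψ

∀x ∀y ∀z ((xR³y ∧ xR³z) → ∃w (y = w ∧ z = w))

This is a Sahlqvist (Geach-type) schema ◇^3□^0ψ → □^3◇^0ψ.
Minimal-valuation argument: fix x; take any y with xR^3y and any z with xR^3z. Set V(ψ) to the set of worlds R-reachable from y in exactly 0 steps. Then □^0ψ holds at y, so the antecedent holds at x; validity forces ◇^0ψ at z, giving a w with zR^0w and yR^0w.
First-order correspondent: ∀x ∀y ∀z ((xR³y ∧ xR³z) → ∃w (y = w ∧ z = w)).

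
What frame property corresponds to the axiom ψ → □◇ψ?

This schema is the B axiom.
It corresponds to symmetry: ∀x ∀y (Rxy → Ryx).

Symmetry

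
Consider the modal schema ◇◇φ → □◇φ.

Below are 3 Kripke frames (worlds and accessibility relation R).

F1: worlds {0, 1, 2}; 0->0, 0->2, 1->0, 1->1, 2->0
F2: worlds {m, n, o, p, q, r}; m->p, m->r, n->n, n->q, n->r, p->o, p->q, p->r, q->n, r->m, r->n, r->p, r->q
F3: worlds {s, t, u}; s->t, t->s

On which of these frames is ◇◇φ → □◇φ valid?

The schema corresponds to a generalized confluence (Geach) condition: ∀x ∀y ∀z ((xR²y ∧ xRz) → ∃w (y = w ∧ zRw)).
F1: fails — 0R²2, 0R2 but no w with 2=w and 2Rw.
F2: fails — mR²m, mRp but no w with m=w and pRw.
F3: satisfies the condition.

F3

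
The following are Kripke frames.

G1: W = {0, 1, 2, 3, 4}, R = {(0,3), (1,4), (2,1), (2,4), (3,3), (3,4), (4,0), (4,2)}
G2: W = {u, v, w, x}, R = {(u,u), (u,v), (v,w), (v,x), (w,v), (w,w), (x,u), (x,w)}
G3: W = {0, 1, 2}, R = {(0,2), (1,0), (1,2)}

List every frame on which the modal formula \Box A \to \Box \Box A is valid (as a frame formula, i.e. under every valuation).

The schema corresponds to transitivity: \forall x \forall y \forall z (Rxy \wedge Ryz \to Rxz).
G1: fails — R34 and R40 but not R30.
G2: fails — Ruv and Rvw but not Ruw.
G3: holds.

G3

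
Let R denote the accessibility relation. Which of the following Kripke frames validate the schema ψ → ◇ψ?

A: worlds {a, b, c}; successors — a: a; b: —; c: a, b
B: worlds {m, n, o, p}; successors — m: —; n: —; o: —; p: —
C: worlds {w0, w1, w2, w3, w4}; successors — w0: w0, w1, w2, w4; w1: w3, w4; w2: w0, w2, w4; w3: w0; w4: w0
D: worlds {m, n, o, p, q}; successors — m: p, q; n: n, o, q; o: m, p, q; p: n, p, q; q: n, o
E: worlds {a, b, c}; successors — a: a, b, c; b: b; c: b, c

E

The schema corresponds to reflexivity: ∀x Rxx.
A: fails — world b does not see itself.
B: fails — world m does not see itself.
C: fails — world w1 does not see itself.
D: fails — world m does not see itself.
E: ✓.
Valid on: E.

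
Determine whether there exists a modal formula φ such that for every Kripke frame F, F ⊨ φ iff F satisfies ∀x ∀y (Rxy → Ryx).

Definable; p → □◇p defines it

Yes: it is symmetry, defined by the B schema p → □◇p.
Suppose p→□◇p is valid. Take Rxy and set V(p)={x}. Then p at x, so □◇p at x, so ◇p at y, so some z with Ryz has p; z=x, i.e. Ryx.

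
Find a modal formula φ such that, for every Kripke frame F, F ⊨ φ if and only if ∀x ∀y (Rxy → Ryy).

This is shift-reflexivity; the standard corresponding axiom is T□: □(□r → r).
Suppose □(□r→r) is valid. Take Rxy and set V(r)={w : Ryw}. Then at y, □r holds; since □(□r→r) at x, □r→r at y, so r at y, i.e. Ryy.

□(□r → r)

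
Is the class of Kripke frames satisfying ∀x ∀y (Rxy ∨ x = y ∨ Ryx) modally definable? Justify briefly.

If a class were modally definable it would be closed under disjoint unions (Goldblatt–Thomason).
Take 2 disjoint single-world reflexive frames: each is trivially connected, but their disjoint union has 2 worlds with no edge between distinct components, so it is not connected.
Hence connectedness of R is not modally definable.

No — not modally definable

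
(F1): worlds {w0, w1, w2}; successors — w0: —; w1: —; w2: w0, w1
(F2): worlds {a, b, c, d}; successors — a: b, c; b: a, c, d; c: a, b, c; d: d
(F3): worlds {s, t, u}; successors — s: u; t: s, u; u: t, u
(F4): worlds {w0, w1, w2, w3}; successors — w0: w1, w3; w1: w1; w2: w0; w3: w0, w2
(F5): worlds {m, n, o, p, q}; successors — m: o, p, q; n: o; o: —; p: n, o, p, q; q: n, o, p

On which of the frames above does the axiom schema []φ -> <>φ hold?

The schema corresponds to seriality: forall x exists y Rxy.
(F1): fails — world w0 has no successor.
(F2): ✓.
(F3): ✓.
(F4): ✓.
(F5): fails — world o has no successor.

(F2), (F3), (F4)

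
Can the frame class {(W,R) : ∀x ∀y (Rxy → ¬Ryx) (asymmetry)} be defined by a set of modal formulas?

Not modally definable

If a class were modally definable it would be closed under surjective bounded morphisms (Goldblatt–Thomason).
The 4-cycle (worlds w0,w1,w2,w3 with w0→w1→w2→w3→w0) is asymmetric. Mapping every world to a single reflexive point • is a surjective bounded morphism, and the reflexive point is not asymmetric (R•• but asymmetry requires ¬R••).
So no modal formula (or set of formulas) defines exactly the asymmetric frames.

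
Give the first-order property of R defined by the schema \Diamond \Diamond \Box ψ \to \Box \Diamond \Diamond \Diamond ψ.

\forall x \forall y \forall z ((x R^2 y \wedge xRz) \to \exists w (yRw \wedge z R^3 w))

This is a Sahlqvist (Geach-type) schema ◇^2□^1ψ → □^1◇^3ψ.
Minimal-valuation argument: fix x; take any y with xR^2y and any z with xR^1z. Set V(ψ) to the set of worlds R-reachable from y in exactly 1 step. Then □^1ψ holds at y, so the antecedent holds at x; validity forces ◇^3ψ at z, giving a w with zR^3w and yR^1w.
First-order correspondent: \forall x \forall y \forall z ((x R^2 y \wedge xRz) \to \exists w (yRw \wedge z R^3 w)).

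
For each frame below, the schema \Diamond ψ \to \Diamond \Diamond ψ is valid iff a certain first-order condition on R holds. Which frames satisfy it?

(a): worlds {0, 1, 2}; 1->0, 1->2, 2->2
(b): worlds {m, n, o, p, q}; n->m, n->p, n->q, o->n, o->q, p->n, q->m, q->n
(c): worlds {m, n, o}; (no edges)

The schema corresponds to a generalized confluence (Geach) condition: \forall x \forall y (xRy \to \exists w (y = w \wedge x R^2 w)).
(a): fails — 1R0 but no w with 0=w and 1R²w.
(b): fails — nRp but no w with p=w and nR²w.
(c): satisfies the condition.
Valid on: (c).

(c)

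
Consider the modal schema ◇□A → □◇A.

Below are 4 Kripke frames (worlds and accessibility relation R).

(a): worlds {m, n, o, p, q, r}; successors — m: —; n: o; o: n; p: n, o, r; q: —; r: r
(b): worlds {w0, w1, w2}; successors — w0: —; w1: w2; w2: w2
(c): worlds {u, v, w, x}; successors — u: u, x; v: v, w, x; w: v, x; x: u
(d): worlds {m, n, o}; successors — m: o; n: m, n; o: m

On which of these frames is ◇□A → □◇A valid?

(b)

Frame correspondent (Sahlqvist): ∀x ∀y ∀z (Rxy ∧ Rxz → ∃w (Ryw ∧ Rzw)) — i.e. convergence.
(a): fails — Rpn and Rpr but n and r have no common successor.
(b): condition met.
(c): fails — Rvv and Rvx but v and x have no common successor.
(d): fails — Rnn and Rnm but n and m have no common successor.
Valid on: (b).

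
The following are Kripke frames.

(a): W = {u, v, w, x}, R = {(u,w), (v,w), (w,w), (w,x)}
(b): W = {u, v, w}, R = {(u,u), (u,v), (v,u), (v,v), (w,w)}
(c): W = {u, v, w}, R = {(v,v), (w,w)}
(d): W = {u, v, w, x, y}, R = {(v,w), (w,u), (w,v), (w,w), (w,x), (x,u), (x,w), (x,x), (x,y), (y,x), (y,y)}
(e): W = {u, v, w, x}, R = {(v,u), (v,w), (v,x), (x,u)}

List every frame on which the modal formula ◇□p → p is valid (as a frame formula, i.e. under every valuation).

This is the axiom for symmetry; its first-order frame correspondent is ∀x ∀y (Rxy → Ryx).
(a): fails — Ruw but not Rwu.
(b): satisfies the condition.
(c): satisfies the condition.
(d): fails — Rwu but not Ruw.
(e): fails — Rxu but not Rux.

(b), (c)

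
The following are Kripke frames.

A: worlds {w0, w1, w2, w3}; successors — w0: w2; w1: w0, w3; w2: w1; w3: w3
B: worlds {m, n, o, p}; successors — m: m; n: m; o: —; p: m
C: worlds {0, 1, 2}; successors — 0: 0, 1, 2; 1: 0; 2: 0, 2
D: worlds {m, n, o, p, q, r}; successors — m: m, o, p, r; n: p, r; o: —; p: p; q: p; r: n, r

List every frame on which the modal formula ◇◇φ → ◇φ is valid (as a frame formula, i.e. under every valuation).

B

Frame correspondent (Sahlqvist): ∀x ∀y ∀z (Rxy ∧ Ryz → Rxz) — i.e. transitivity.
A: fails — Rw1w0 and Rw0w2 but not Rw1w2.
B: condition met.
C: fails — R10 and R02 but not R12.
D: fails — Rnr and Rrn but not Rnn.
Valid on: B.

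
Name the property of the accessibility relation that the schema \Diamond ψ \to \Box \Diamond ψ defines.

Suppose ◇ψ→□◇ψ is valid. Take Rxy, Rxz and set V(ψ)={y}. Then ◇ψ at x, so □◇ψ at x, so ◇ψ at z, so some w with Rzw has ψ; w=y, i.e. Rzy. By symmetry of the argument, Ryz.
The converse is a direct semantic check.
Frame condition: \forall x \forall y \forall z (Rxy \wedge Rxz \to Ryz).

the Euclidean property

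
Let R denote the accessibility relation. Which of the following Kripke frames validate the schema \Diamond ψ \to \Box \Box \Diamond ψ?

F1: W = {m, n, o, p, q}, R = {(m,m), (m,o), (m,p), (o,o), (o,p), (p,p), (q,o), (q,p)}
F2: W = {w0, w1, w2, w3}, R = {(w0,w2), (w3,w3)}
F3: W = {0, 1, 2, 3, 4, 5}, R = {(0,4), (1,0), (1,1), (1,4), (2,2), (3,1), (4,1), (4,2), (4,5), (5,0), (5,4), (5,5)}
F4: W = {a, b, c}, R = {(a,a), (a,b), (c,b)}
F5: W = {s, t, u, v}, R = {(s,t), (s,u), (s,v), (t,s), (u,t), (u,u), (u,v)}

F2

Frame correspondent (Sahlqvist): \forall x \forall y \forall z ((xRy \wedge x R^2 z) \to \exists w (y = w \wedge zRw)) — i.e. a generalized confluence (Geach) condition.
F1: fails — mRm, mR²o but no w with m=w and oRw.
F2: holds.
F3: fails — 0R4, 0R²2 but no w with 4=w and 2Rw.
F4: fails — aRa, aR²b but no w with a=w and bRw.
F5: fails — sRt, sR²t but no w with t=w and tRw.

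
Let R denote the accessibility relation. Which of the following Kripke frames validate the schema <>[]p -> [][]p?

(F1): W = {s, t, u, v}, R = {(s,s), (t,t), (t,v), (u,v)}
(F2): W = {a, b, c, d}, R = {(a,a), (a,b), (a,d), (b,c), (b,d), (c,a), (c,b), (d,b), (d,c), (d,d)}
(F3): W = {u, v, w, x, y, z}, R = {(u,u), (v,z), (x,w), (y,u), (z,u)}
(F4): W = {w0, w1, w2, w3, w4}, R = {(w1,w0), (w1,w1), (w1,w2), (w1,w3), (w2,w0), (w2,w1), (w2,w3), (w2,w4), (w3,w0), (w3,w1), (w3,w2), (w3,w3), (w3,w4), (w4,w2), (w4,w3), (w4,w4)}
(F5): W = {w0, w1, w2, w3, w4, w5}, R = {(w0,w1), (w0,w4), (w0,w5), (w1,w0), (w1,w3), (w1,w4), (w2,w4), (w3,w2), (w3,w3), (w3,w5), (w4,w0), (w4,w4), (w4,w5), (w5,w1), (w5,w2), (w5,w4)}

This is the axiom for a generalized confluence (Geach) condition; its first-order frame correspondent is forall x forall y forall z ((xRy & x R^2 z) -> exists w (yRw & z = w)).
(F1): fails — tRv, tR²t but no w with vRw and t=w.
(F2): fails — aRa, aR²c but no w with aRw and c=w.
(F3): holds.
(F4): fails — w1Rw0, w1R²w0 but no w with w0Rw and w0=w.
(F5): fails — w0Rw1, w0R²w1 but no w with w1Rw and w1=w.
Valid on: (F3).

(F3)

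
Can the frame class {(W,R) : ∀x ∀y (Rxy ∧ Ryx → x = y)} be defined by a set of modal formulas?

Not modally definable

If a class were modally definable it would be closed under surjective bounded morphisms (Goldblatt–Thomason).
The 8-cycle (worlds 0,1,2,3,4,5,6,7 with 0→1→2→3→4→5→6→7→0) is antisymmetric. Sending even-indexed worlds to s and odd-indexed worlds to t is a surjective bounded morphism onto the two-world frame with s↔t, which is not antisymmetric.
So the class is not modally definable.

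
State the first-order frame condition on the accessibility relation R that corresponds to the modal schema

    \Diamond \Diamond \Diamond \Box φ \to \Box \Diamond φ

\forall x \forall y \forall z ((x R^3 y \wedge xRz) \to \exists w (yRw \wedge zRw))

This is a Sahlqvist (Geach-type) schema ◇^3□^1φ → □^1◇^1φ.
First-order correspondent: \forall x \forall y \forall z ((x R^3 y \wedge xRz) \to \exists w (yRw \wedge zRw)).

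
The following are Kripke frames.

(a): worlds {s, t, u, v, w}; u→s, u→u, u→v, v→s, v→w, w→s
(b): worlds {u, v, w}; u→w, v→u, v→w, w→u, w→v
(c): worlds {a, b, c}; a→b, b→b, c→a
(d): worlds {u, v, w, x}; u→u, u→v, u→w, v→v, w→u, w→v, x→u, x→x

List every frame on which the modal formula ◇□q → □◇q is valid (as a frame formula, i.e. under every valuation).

(c), (d)

This is the axiom for convergence; its first-order frame correspondent is ∀x ∀y ∀z (Rxy ∧ Rxz → ∃w (Ryw ∧ Rzw)).
(a): fails — Ruv and Rus but v and s have no common successor.
(b): fails — Rvw and Rvu but w and u have no common successor.
(c): satisfies the condition.
(d): satisfies the condition.
Valid on: (c), (d).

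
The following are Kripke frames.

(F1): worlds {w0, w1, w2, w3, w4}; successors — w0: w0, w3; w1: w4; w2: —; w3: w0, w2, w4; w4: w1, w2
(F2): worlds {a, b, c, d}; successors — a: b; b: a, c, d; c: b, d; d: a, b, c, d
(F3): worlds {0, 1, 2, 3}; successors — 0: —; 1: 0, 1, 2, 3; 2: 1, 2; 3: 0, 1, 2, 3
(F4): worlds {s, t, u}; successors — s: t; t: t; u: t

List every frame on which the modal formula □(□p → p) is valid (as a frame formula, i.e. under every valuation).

The schema corresponds to shift-reflexivity: ∀x ∀y (Rxy → Ryy).
(F1): fails — Rw3w2 but not Rw2w2.
(F2): fails — Rbc but not Rcc.
(F3): fails — R10 but not R00.
(F4): satisfies the condition.

(F4)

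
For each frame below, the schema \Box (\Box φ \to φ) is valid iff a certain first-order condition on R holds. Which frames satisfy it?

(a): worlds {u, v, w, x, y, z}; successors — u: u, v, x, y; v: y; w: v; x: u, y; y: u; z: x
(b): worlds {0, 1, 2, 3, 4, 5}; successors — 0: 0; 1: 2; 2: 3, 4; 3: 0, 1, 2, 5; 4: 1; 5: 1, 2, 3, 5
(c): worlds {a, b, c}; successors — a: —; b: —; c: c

(c)

Frame correspondent (Sahlqvist): \forall x \forall y (Rxy \to Ryy) — i.e. shift-reflexivity.
(a): fails — Ruv but not Rvv.
(b): fails — R32 but not R22.
(c): satisfies the condition.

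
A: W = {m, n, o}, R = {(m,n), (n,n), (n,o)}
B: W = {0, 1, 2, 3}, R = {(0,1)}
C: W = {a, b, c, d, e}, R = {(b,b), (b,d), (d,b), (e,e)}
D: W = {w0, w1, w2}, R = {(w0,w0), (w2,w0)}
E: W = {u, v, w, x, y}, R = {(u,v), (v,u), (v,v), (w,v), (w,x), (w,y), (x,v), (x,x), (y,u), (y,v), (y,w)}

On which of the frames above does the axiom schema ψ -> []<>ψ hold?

C

Frame correspondent (Sahlqvist): forall x forall y (Rxy -> Ryx) — i.e. symmetry.
A: fails — Rno but not Ron.
B: fails — R01 but not R10.
C: satisfies the condition.
D: fails — Rw2w0 but not Rw0w2.
E: fails — Rwx but not Rxw.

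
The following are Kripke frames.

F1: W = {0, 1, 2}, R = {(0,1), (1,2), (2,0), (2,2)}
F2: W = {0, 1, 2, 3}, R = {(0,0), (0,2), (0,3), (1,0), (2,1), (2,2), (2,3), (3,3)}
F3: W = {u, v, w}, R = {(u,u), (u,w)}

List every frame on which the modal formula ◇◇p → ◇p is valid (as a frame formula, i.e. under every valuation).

F3

Frame correspondent (Sahlqvist): ∀x ∀y (xR²y → ∃w (y = w ∧ xRw)) — i.e. a generalized confluence (Geach) condition.
F1: fails — 0R²2 but no w with 2=w and 0Rw.
F2: fails — 0R²1 but no w with 1=w and 0Rw.
F3: satisfies the condition.
Valid on: F3.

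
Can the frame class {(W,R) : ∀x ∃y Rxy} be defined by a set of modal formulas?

Definable; □p → ◇p defines it

This is a Sahlqvist condition; the D axiom □p → ◇p defines it.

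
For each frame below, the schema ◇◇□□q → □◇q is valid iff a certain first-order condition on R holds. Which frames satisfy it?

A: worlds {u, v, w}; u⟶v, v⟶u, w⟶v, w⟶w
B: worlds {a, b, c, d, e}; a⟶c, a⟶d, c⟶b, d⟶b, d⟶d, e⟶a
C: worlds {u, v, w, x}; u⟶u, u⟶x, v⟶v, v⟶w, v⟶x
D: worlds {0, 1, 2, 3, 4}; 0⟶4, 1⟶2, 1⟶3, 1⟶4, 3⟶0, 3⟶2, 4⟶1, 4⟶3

The schema corresponds to a generalized confluence (Geach) condition: ∀x ∀y ∀z ((xR²y ∧ xRz) → ∃w (yR²w ∧ zRw)).
A: fails — wR²u, wRw but no t with uR²t and wRt.
B: fails — aR²b, aRc but no w with bR²w and cRw.
C: fails — uR²u, uRx but no t with uR²t and xRt.
D: fails — 0R²3, 0R4 but no w with 3R²w and 4Rw.

none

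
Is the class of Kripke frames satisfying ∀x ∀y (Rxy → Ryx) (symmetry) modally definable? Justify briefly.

Yes — defined by p → □◇p

This is a Sahlqvist condition; the B axiom p → □◇p defines it.
Suppose p→□◇p is valid. Take Rxy and set V(p)={x}. Then p at x, so □◇p at x, so ◇p at y, so some z with Ryz has p; z=x, i.e. Ryx.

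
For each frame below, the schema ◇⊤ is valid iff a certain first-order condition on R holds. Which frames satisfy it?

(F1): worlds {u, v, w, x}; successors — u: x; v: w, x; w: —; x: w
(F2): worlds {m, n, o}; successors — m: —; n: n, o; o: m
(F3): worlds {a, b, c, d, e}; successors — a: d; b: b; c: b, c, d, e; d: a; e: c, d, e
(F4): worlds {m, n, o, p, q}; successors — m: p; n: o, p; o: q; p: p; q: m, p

The schema corresponds to seriality: ∀x ∃y Rxy.
(F1): fails — world w has no successor.
(F2): fails — world m has no successor.
(F3): satisfies the condition.
(F4): satisfies the condition.
Valid on: (F3), (F4).

(F3), (F4)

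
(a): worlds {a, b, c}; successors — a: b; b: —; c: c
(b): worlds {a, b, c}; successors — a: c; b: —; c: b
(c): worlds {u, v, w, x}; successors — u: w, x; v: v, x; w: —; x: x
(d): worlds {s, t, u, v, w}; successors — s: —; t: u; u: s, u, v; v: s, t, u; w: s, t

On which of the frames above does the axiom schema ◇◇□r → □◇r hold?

(a)

Frame correspondent (Sahlqvist): ∀x ∀y ∀z ((xR²y ∧ xRz) → ∃w (yRw ∧ zRw)) — i.e. a generalized confluence (Geach) condition.
(a): ✓.
(b): fails — aR²b, aRc but no w with bRw and cRw.
(c): fails — uR²x, uRw but no t with xRt and wRt.
(d): fails — tR²s, tRu but no w* with sRw* and uRw*.
Valid on: (a).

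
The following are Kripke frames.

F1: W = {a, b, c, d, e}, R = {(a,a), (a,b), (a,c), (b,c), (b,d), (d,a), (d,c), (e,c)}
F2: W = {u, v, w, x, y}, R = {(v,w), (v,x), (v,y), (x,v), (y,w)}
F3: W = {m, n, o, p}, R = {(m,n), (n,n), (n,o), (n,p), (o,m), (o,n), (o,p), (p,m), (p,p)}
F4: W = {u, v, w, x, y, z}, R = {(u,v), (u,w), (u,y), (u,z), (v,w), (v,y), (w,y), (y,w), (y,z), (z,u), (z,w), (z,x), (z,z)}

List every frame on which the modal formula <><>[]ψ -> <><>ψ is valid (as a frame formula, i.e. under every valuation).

F3

This is the axiom for a generalized confluence (Geach) condition; its first-order frame correspondent is forall x forall y (x R^2 y -> exists w (yRw & x R^2 w)).
F1: fails — aR²c but no w with cRw and aR²w.
F2: fails — vR²w but no t with wRt and vR²t.
F3: condition met.
F4: fails — uR²x but no t with xRt and uR²t.
Valid on: F3.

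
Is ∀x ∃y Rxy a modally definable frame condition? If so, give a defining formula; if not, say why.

This is a Sahlqvist condition; the D axiom □r → ◇r defines it.
Suppose □r→◇r is valid. At any x set V(r)=W. Then □r at x, so ◇r at x, so x has a successor.

Yes, by □r → ◇r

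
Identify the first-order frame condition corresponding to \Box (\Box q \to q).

shift-reflexivity: \forall x \forall y (Rxy \to Ryy)

Suppose □(□q→q) is valid. Take Rxy and set V(q)={w : Ryw}. Then at y, □q holds; since □(□q→q) at x, □q→q at y, so q at y, i.e. Ryy.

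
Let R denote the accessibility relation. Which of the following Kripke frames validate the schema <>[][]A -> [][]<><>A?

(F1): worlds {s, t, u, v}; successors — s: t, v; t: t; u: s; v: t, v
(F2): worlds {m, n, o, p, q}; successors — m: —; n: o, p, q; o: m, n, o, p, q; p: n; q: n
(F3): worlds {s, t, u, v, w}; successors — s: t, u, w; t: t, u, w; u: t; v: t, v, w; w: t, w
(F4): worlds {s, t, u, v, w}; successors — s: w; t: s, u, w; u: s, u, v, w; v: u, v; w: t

(F1), (F3)

The schema corresponds to a generalized confluence (Geach) condition: forall x forall y forall z ((xRy & x R^2 z) -> exists w (y R^2 w & z R^2 w)).
(F1): ✓.
(F2): fails — nRo, nR²m but no w with oR²w and mR²w.
(F3): ✓.
(F4): fails — tRs, tR²v but no w* with sR²w* and vR²w*.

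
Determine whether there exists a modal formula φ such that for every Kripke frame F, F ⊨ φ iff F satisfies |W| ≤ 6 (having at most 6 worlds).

If a class were modally definable it would be closed under disjoint unions (Goldblatt–Thomason).
Any modal formula valid on each of 7 disjoint one-world frames is valid on their disjoint union (validity is preserved under disjoint unions). Each one-world frame has |W|=1≤6, but the union has |W|=7.
So the class is not modally definable.

No — not modally definable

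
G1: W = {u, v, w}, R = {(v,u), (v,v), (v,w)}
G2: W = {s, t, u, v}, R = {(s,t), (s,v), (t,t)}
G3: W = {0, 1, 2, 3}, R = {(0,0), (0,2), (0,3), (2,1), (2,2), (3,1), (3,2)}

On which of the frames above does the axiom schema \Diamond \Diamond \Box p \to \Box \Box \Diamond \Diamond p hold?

Frame correspondent (Sahlqvist): \forall x \forall y \forall z ((x R^2 y \wedge x R^2 z) \to \exists w (yRw \wedge z R^2 w)) — i.e. a generalized confluence (Geach) condition.
G1: fails — vR²u, vR²u but no t with uRt and uR²t.
G2: holds.
G3: fails — 0R²0, 0R²1 but no w with 0Rw and 1R²w.
Valid on: G2.

G2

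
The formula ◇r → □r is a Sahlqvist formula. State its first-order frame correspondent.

Partial functionality

Suppose ◇r→□r is valid. Take Rxy, Rxz and set V(r)={y}. Then ◇r at x, so □r at x, so r at z, i.e. z=y.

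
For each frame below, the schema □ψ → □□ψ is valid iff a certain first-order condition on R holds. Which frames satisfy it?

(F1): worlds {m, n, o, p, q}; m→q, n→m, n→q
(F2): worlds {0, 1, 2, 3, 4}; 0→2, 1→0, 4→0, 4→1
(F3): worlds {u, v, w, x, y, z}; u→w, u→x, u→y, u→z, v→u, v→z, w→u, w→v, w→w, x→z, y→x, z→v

(F1)

This is the axiom for transitivity; its first-order frame correspondent is ∀x ∀y ∀z (Rxy ∧ Ryz → Rxz).
(F1): condition met.
(F2): fails — R10 and R02 but not R12.
(F3): fails — Ruz and Rzv but not Ruv.
Valid on: (F1).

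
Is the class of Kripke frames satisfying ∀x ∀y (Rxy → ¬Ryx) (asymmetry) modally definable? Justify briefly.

Any modally definable frame class is closed under surjective bounded morphisms.
The 5-cycle (worlds 0,1,2,3,4 with 0→1→2→3→4→0) is asymmetric. Mapping every world to a single reflexive point • is a surjective bounded morphism, and the reflexive point is not asymmetric (R•• but asymmetry requires ¬R••).
So the class is not modally definable.

Not definable by any modal formula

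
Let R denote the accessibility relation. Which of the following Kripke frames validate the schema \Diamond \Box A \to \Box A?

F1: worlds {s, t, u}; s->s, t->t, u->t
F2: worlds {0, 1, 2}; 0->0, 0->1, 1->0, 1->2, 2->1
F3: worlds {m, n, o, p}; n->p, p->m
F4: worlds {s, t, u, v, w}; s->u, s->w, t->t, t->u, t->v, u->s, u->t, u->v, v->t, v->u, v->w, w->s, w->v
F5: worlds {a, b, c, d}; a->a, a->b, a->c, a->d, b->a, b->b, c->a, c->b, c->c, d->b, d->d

F1

The schema corresponds to the Euclidean property: \forall x \forall y \forall z (Rxy \wedge Rxz \to Ryz).
F1: ✓.
F2: fails — R01 and R01 but not R11.
F3: fails — Rnp and Rnp but not Rpp.
F4: fails — Rsw and Rsw but not Rww.
F5: fails — Rab and Rac but not Rbc.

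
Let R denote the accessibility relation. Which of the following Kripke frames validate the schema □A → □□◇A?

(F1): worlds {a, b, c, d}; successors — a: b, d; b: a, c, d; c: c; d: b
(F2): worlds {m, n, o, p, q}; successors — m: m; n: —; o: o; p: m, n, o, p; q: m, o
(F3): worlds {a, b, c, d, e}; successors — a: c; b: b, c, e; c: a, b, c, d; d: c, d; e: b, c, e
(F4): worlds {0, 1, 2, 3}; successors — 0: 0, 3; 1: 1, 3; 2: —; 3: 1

Frame correspondent (Sahlqvist): ∀x ∀z (xR²z → ∃w (xRw ∧ zRw)) — i.e. a generalized confluence (Geach) condition.
(F1): fails — aR²c but no w with aRw and cRw.
(F2): fails — pR²n but no w with pRw and nRw.
(F3): condition met.
(F4): fails — 0R²3 but no w with 0Rw and 3Rw.

(F3)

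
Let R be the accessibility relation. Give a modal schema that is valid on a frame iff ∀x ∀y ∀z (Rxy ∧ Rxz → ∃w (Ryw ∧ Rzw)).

The condition is convergence. The .2 schema ◇□s → □◇s defines it.
Suppose ◇□s→□◇s is valid. Take Rxy, Rxz and set V(s)={w : Ryw}. Then □s at y so ◇□s at x, so □◇s at x, so ◇s at z, giving w with Rzw and Ryw.

◇□s → □◇s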